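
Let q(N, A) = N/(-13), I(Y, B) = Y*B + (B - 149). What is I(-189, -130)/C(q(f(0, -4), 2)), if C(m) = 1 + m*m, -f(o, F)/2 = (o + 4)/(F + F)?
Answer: 4105179/170 ≈ 24148.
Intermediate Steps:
I(Y, B) = -149 + B + B*Y (I(Y, B) = B*Y + (-149 + B) = -149 + B + B*Y)
f(o, F) = -(4 + o)/F (f(o, F) = -2*(o + 4)/(F + F) = -2*(4 + o)/(2*F) = -2*(4 + o)*1/(2*F) = -(4 + o)/F)
q(N, A) = -N/13 (q(N, A) = N*(-1/13) = -N/13)
C(m) = 1 + m**2
I(-189, -130)/C(q(f(0, -4), 2)) = (-149 - 130 - 130*(-189))/(1 + (-(-4 - 1*0)/(13*(-4)))**2) = (-149 - 130 + 24570)/(1 + (-(-1)*(-4 + 0)/52)**2) = 24291/(1 + (-(-1)*(-4)/52)**2) = 24291/(1 + (-1/13*1)**2) = 24291/(1 + (-1/13)**2) = 24291/(1 + 1/169) = 24291/(170/169) = 24291*(169/170) = 4105179/170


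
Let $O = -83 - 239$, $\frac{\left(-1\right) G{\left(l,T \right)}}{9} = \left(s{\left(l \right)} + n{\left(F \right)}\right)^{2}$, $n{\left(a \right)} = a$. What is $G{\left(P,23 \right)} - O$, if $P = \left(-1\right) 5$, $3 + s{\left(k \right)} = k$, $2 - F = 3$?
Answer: $-407$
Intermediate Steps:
$F = -1$ ($F = 2 - 3 = -1$)
$s{\left(k \right)} = -3 + k$
$P = -5$
$G{\left(l,T \right)} = - 9 \left(-4 + l\right)^{2}$ ($G{\left(l,T \right)} = - 9 \left(\left(-3 + l\right) - 1\right)^{2} = - 9 \left(-4 + l\right)^{2}$)
$O = -322$
$G{\left(P,23 \right)} - O = - 9 \left(-4 - 5\right)^{2} - -322 = - 9 \left(-9\right)^{2} + 322 = \left(-9\right) 81 + 322 = -729 + 322 = -407$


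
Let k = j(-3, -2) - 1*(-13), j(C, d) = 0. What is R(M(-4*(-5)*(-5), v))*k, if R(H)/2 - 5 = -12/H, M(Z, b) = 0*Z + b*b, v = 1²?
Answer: -182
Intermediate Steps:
v = 1
M(Z, b) = b² (M(Z, b) = 0 + b² = b²)
R(H) = 10 - 24/H (R(H) = 10 + 2*(-12/H) = 10 - 24/H)
k = 13 (k = 0 - 1*(-13) = 0 + 13 = 13)
R(M(-4*(-5)*(-5), v))*k = (10 - 24/(1²))*13 = (10 - 24/1)*13 = (10 - 24*1)*13 = (10 - 24)*13 = -14*13 = -182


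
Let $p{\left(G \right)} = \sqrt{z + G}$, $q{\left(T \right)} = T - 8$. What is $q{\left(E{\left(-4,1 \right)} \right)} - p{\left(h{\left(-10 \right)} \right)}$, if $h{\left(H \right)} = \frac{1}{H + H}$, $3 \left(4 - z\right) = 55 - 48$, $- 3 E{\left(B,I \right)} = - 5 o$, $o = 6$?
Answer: $2 - \frac{\sqrt{1455}}{30} \approx 0.72852$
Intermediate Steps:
$E{\left(B,I \right)} = 10$ ($E{\left(B,I \right)} = - \frac{\left(-5\right) 6}{3} = \left(- \frac{1}{3}\right) \left(-30\right) = 10$)
$z = \frac{5}{3}$ ($z = 4 - \frac{55 - 48}{3} = 4 - \frac{7}{3} = \frac{5}{3} \approx 1.6667$)
$q{\left(T \right)} = -8 + T$
$h{\left(H \right)} = \frac{1}{2 H}$
$p{\left(G \right)} = \sqrt{\frac{5}{3} + G}$
$q{\left(E{\left(-4,1 \right)} \right)} - p{\left(h{\left(-10 \right)} \right)} = \left(-8 + 10\right) - \frac{\sqrt{15 + 9 \frac{1}{2 \left(-10\right)}}}{3} = 2 - \frac{\sqrt{15 + 9 \cdot \frac{1}{2} \left(- \frac{1}{10}\right)}}{3} = 2 - \frac{\sqrt{15 + 9 \left(- \frac{1}{20}\right)}}{3} = 2 - \frac{\sqrt{15 - \frac{9}{20}}}{3} = 2 - \frac{\sqrt{\frac{291}{20}}}{3} = 2 - \frac{\frac{1}{10} \sqrt{1455}}{3} = 2 - \frac{\sqrt{1455}}{30}$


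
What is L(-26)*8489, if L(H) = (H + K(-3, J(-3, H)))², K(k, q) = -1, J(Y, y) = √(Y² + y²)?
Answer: 6188481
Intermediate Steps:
L(H) = (-1 + H)² (L(H) = (H - 1)² = (-1 + H)²)
L(-26)*8489 = (-1 - 26)²*8489 = (-27)²*8489 = 729*8489 = 6188481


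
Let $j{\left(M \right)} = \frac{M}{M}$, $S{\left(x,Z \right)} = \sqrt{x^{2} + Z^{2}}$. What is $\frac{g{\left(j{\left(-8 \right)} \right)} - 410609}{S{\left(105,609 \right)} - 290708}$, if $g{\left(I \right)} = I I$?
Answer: $\frac{59683515232}{42255379679} + \frac{4311384 \sqrt{866}}{42255379679} \approx 1.4155$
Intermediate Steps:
$S{\left(x,Z \right)} = \sqrt{Z^{2} + x^{2}}$
$j{\left(M \right)} = 1$
$g{\left(I \right)} = I^{2}$
$\frac{g{\left(j{\left(-8 \right)} \right)} - 410609}{S{\left(105,609 \right)} - 290708} = \frac{1^{2} - 410609}{\sqrt{609^{2} + 105^{2}} - 290708} = \frac{1 - 410609}{\sqrt{370881 + 11025} - 290708} = - \frac{410608}{\sqrt{381906} - 290708} = - \frac{410608}{21 \sqrt{866} - 290708} = - \frac{410608}{-290708 + 21 \sqrt{866}}$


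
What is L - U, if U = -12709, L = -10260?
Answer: 2449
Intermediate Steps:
L - U = -10260 - 1*(-12709) = -10260 + 12709 = 2449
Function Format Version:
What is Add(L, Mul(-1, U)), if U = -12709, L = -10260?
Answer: 2449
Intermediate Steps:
Add(L, Mul(-1, U)) = Add(-10260, Mul(-1, -12709)) = Add(-10260, 12709) = 2449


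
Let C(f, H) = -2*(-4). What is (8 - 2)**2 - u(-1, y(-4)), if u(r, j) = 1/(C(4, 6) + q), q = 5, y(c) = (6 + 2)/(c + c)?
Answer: 467/13 ≈ 35.923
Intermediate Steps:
y(c) = 4/c (y(c) = 8/((2*c)) = 8*(1/(2*c)) = 4/c)
C(f, H) = 8
u(r, j) = 1/13 (u(r, j) = 1/(8 + 5) = 1/13)
(8 - 2)**2 - u(-1, y(-4)) = (8 - 2)**2 - 1*1/13 = 6**2 - 1/13 = 36 - 1/13 = 467/13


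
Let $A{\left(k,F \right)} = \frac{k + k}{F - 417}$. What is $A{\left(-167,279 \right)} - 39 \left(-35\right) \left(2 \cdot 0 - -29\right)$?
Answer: $\frac{2731532}{69} \approx 39587.0$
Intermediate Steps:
$A{\left(k,F \right)} = \frac{2 k}{-417 + F}$
$A{\left(-167,279 \right)} - 39 \left(-35\right) \left(2 \cdot 0 - -29\right) = 2 \left(-167\right) \frac{1}{-417 + 279} - 39 \left(-35\right) \left(2 \cdot 0 - -29\right) = 2 \left(-167\right) \frac{1}{-138} - - 1365 \left(0 + 29\right) = 2 \left(-167\right) \left(- \frac{1}{138}\right) - \left(-1365\right) 29 = \frac{167}{69} - -39585 = \frac{167}{69} + 39585 = \frac{2731532}{69}$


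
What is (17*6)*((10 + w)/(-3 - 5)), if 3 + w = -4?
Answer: -153/4 ≈ -38.250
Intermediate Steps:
w = -7 (w = -3 - 4 = -7)
(17*6)*((10 + w)/(-3 - 5)) = (17*6)*((10 - 7)/(-3 - 5)) = 102*(3/(-8)) = 102*(3*(-⅛)) = 102*(-3/8) = -153/4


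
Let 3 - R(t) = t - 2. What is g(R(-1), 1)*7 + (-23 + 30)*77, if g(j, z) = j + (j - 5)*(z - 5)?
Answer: 553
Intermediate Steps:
R(t) = 5 - t (R(t) = 3 - (t - 2) = 3 - (-2 + t) = 3 + (2 - t) = 5 - t)
g(j, z) = j + (-5 + j)*(-5 + z)
g(R(-1), 1)*7 + (-23 + 30)*77 = (25 - 5*1 - 4*(5 - 1*(-1)) + (5 - 1*(-1))*1)*7 + (-23 + 30)*77 = (25 - 5 - 4*(5 + 1) + (5 + 1)*1)*7 + 7*77 = (25 - 5 - 4*6 + 6*1)*7 + 539 = (25 - 5 - 24 + 6)*7 + 539 = 2*7 + 539 = 14 + 539 = 553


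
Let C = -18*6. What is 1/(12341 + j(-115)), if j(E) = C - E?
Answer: 1/12348 ≈ 8.0985e-5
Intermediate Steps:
C = -108
j(E) = -108 - E
1/(12341 + j(-115)) = 1/(12341 + (-108 - 1*(-115))) = 1/(12341 + (-108 + 115)) = 1/(12341 + 7) = 1/12348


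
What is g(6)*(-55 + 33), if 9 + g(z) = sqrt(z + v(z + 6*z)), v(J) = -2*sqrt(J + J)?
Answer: 198 - 22*sqrt(6 - 4*sqrt(21)) ≈ 198.0 - 77.252*I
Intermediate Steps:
v(J) = -2*sqrt(2)*sqrt(J)
g(z) = -9 + sqrt(z - 2*sqrt(14)*sqrt(z)) (g(z) = -9 + sqrt(z - 2*sqrt(2)*sqrt(z + 6*z)) = -9 + sqrt(z - 2*sqrt(2)*sqrt(7*z)) = -9 + sqrt(z - 2*sqrt(2)*sqrt(7)*sqrt(z)) = -9 + sqrt(z - 2*sqrt(14)*sqrt(z)))
g(6)*(-55 + 33) = (-9 + sqrt(6 - 2*sqrt(14)*sqrt(6)))*(-55 + 33) = (-9 + sqrt(6 - 4*sqrt(21)))*(-22) = 198 - 22*sqrt(6 - 4*sqrt(21))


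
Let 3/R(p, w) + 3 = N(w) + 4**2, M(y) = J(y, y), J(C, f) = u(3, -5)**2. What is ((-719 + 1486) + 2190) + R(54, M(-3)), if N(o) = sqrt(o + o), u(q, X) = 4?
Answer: 405148/137 - 12*sqrt(2)/137 ≈ 2957.2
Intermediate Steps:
N(o) = sqrt(2)*sqrt(o) (N(o) = sqrt(2*o) = sqrt(2)*sqrt(o))
J(C, f) = 16 (J(C, f) = 4**2 = 16)
M(y) = 16
R(p, w) = 3/(13 + sqrt(2)*sqrt(w)) (R(p, w) = 3/(-3 + (sqrt(2)*sqrt(w) + 4**2)) = 3/(-3 + (sqrt(2)*sqrt(w) + 16)) = 3/(-3 + (16 + sqrt(2)*sqrt(w))) = 3/(13 + sqrt(2)*sqrt(w)))
((-719 + 1486) + 2190) + R(54, M(-3)) = ((-719 + 1486) + 2190) + 3/(13 + sqrt(2)*sqrt(16)) = (767 + 2190) + 3/(13 + sqrt(2)*4) = 2957 + 3/(13 + 4*sqrt(2))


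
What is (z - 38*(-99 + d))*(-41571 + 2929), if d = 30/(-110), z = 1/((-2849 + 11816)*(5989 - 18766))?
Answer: -183713848794594026/1260284949 ≈ -1.4577e+8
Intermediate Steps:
z = -1/114571359 (z = 1/(8967*(-12777)) = 1/(-114571359) = -1/114571359 ≈ -8.7282e-9)
d = -3/11 (d = 30*(-1/110) = -3/11 ≈ -0.27273)
(z - 38*(-99 + d))*(-41571 + 2929) = (-1/114571359 - 38*(-99 - 3/11))*(-41571 + 2929) = (-1/114571359 - 38*(-1092/11))*(-38642) = (-1/114571359 + 41496/11)*(-38642) = (4754253113053/1260284949)*(-38642) = -183713848794594026/1260284949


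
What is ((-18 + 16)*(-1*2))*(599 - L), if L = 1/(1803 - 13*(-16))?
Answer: 4818352/2011 ≈ 2396.0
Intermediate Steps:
L = 1/2011 (L = 1/(1803 + 208) = 1/2011 ≈ 0.00049726)
((-18 + 16)*(-1*2))*(599 - L) = ((-18 + 16)*(-1*2))*(599 - 1*1/2011) = (-2*(-2))*(599 - 1/2011) = 4*(1204588/2011) = 4818352/2011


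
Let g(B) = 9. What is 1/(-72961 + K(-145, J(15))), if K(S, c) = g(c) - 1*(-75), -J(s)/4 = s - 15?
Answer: -1/72877 ≈ -1.3722e-5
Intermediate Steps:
J(s) = 60 - 4*s (J(s) = -4*(s - 15) = -4*(-15 + s) = 60 - 4*s)
K(S, c) = 84 (K(S, c) = 9 - 1*(-75) = 9 + 75 = 84)
1/(-72961 + K(-145, J(15))) = 1/(-72961 + 84) = 1/(-72877) = -1/72877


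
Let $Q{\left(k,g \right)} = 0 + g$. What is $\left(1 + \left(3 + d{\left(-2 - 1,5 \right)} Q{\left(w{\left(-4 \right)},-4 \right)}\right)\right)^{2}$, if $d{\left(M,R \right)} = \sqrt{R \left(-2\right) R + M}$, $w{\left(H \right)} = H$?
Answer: $16 \left(1 - i \sqrt{53}\right)^{2} \approx -832.0 - 232.96 i$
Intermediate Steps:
$d{\left(M,R \right)} = \sqrt{M - 2 R^{2}}$ ($d{\left(M,R \right)} = \sqrt{- 2 R R + M} = \sqrt{- 2 R^{2} + M} = \sqrt{M - 2 R^{2}}$)
$Q{\left(k,g \right)} = g$
$\left(1 + \left(3 + d{\left(-2 - 1,5 \right)} Q{\left(w{\left(-4 \right)},-4 \right)}\right)\right)^{2} = \left(1 + \left(3 + \sqrt{\left(-2 - 1\right) - 2 \cdot 5^{2}} \left(-4\right)\right)\right)^{2} = \left(1 + \left(3 + \sqrt{\left(-2 - 1\right) - 50} \left(-4\right)\right)\right)^{2} = \left(1 + \left(3 + \sqrt{-3 - 50} \left(-4\right)\right)\right)^{2} = \left(1 + \left(3 + \sqrt{-53} \left(-4\right)\right)\right)^{2} = \left(1 + \left(3 + i \sqrt{53} \left(-4\right)\right)\right)^{2} = \left(1 + \left(3 - 4 i \sqrt{53}\right)\right)^{2} = \left(4 - 4 i \sqrt{53}\right)^{2}$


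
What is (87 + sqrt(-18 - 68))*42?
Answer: 3654 + 42*I*sqrt(86) ≈ 3654.0 + 389.49*I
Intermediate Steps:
(87 + sqrt(-18 - 68))*42 = (87 + sqrt(-86))*42 = (87 + I*sqrt(86))*42 = 3654 + 42*I*sqrt(86)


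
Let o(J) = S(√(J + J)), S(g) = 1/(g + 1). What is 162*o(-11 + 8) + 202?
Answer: 2*(-182*I + 101*√6)/(√6 - I) ≈ 225.14 - 56.688*I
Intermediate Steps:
S(g) = 1/(1 + g)
o(J) = 1/(1 + √2*√J) (o(J) = 1/(1 + √(J + J)) = 1/(1 + √(2*J)) = 1/(1 + √2*√J))
162*o(-11 + 8) + 202 = 162/(1 + √2*√(-11 + 8)) + 202 = 162/(1 + √2*√(-3)) + 202 = 162/(1 + √2*(I*√3)) + 202 = 162/(1 + I*√6) + 202 = 202 + 162/(1 + I*√6)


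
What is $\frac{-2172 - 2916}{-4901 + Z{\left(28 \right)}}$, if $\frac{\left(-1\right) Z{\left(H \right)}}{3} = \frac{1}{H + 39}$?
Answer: $\frac{170448}{164185} \approx 1.0381$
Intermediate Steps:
$Z{\left(H \right)} = - \frac{3}{39 + H}$ ($Z{\left(H \right)} = - \frac{3}{H + 39} = - \frac{3}{39 + H}$)
$\frac{-2172 - 2916}{-4901 + Z{\left(28 \right)}} = \frac{-2172 - 2916}{-4901 - \frac{3}{39 + 28}} = - \frac{5088}{-4901 - \frac{3}{67}} = - \frac{5088}{- \frac{328370}{67}} = \left(-5088\right) \left(- \frac{67}{328370}\right) = \frac{170448}{164185}$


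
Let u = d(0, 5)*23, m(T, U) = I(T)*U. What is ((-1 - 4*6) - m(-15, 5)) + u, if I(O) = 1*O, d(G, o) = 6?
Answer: 188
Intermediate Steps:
I(O) = O
m(T, U) = T*U
u = 138 (u = 6*23 = 138)
((-1 - 4*6) - m(-15, 5)) + u = ((-1 - 4*6) - (-15)*5) + 138 = ((-1 - 24) - 1*(-75)) + 138 = (-25 + 75) + 138 = 50 + 138 = 188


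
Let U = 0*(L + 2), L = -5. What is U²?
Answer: 0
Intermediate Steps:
U = 0 (U = 0*(-5 + 2) = 0*(-3) = 0)
U² = 0² = 0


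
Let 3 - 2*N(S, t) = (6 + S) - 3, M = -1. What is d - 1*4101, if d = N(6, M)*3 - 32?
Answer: -4142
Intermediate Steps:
N(S, t) = -S/2 (N(S, t) = 3/2 - ((6 + S) - 3)/2 = 3/2 - (3 + S)/2 = 3/2 + (-3/2 - S/2) = -S/2)
d = -41 (d = -½*6*3 - 32 = -3*3 - 32 = -9 - 32 = -41)
d - 1*4101 = -41 - 1*4101 = -41 - 4101 = -4142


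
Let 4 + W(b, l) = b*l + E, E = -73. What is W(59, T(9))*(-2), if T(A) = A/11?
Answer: 632/11 ≈ 57.455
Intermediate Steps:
T(A) = A/11 (T(A) = A*(1/11) = A/11)
W(b, l) = -77 + b*l (W(b, l) = -4 + (b*l - 73) = -4 + (-73 + b*l) = -77 + b*l)
W(59, T(9))*(-2) = (-77 + 59*((1/11)*9))*(-2) = (-77 + 59*(9/11))*(-2) = (-77 + 531/11)*(-2) = -316/11*(-2) = 632/11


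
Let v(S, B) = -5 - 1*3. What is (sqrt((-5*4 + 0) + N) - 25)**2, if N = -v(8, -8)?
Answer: 613 - 100*I*sqrt(3) ≈ 613.0 - 173.21*I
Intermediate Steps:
v(S, B) = -8 (v(S, B) = -5 - 3 = -8)
N = 8 (N = -1*(-8) = 8)
(sqrt((-5*4 + 0) + N) - 25)**2 = (sqrt((-5*4 + 0) + 8) - 25)**2 = (sqrt((-20 + 0) + 8) - 25)**2 = (sqrt(-20 + 8) - 25)**2 = (sqrt(-12) - 25)**2 = (2*I*sqrt(3) - 25)**2 = (-25 + 2*I*sqrt(3))**2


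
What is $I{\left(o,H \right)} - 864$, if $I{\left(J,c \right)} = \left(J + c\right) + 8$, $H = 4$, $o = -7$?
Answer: $-859$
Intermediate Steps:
$I{\left(J,c \right)} = 8 + J + c$
$I{\left(o,H \right)} - 864 = \left(8 - 7 + 4\right) - 864 = 5 - 864 = -859$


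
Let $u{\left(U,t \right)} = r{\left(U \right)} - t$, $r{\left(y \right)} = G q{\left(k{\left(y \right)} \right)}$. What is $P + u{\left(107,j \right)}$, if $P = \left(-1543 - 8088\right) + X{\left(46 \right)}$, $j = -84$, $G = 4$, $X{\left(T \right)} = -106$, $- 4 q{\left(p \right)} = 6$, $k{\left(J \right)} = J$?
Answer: $-9659$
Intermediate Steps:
$q{\left(p \right)} = - \frac{3}{2}$ ($q{\left(p \right)} = \left(- \frac{1}{4}\right) 6 = - \frac{3}{2}$)
$r{\left(y \right)} = -6$ ($r{\left(y \right)} = 4 \left(- \frac{3}{2}\right) = -6$)
$u{\left(U,t \right)} = -6 - t$
$P = -9737$ ($P = \left(-1543 - 8088\right) - 106 = -9631 - 106 = -9737$)
$P + u{\left(107,j \right)} = -9737 - -78 = -9737 + \left(-6 + 84\right) = -9737 + 78 = -9659$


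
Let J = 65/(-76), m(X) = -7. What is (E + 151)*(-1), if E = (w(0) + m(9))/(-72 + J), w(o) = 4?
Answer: -836315/5537 ≈ -151.04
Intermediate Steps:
J = -65/76 (J = 65*(-1/76) = -65/76 ≈ -0.85526)
E = 228/5537 (E = (4 - 7)/(-72 - 65/76) = -3/(-5537/76) = -3*(-76/5537) = 228/5537 ≈ 0.041178)
(E + 151)*(-1) = (228/5537 + 151)*(-1) = (836315/5537)*(-1) = -836315/5537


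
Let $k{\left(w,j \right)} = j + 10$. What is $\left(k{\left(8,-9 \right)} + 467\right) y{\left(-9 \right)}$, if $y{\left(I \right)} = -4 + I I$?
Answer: $36036$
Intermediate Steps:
$k{\left(w,j \right)} = 10 + j$
$y{\left(I \right)} = -4 + I^{2}$
$\left(k{\left(8,-9 \right)} + 467\right) y{\left(-9 \right)} = \left(\left(10 - 9\right) + 467\right) \left(-4 + \left(-9\right)^{2}\right) = \left(1 + 467\right) \left(-4 + 81\right) = 468 \cdot 77 = 36036$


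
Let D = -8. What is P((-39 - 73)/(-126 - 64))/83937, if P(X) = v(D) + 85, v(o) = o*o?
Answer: 149/83937 ≈ 0.0017751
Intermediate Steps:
v(o) = o²
P(X) = 149 (P(X) = (-8)² + 85 = 64 + 85 = 149)
P((-39 - 73)/(-126 - 64))/83937 = 149/83937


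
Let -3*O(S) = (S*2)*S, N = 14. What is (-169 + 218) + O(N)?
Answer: -245/3 ≈ -81.667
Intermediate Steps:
O(S) = -2*S²/3 (O(S) = -S*2*S/3 = -2*S*S/3 = -2*S²/3)
(-169 + 218) + O(N) = (-169 + 218) - ⅔*14² = 49 - ⅔*196 = 49 - 392/3 = -245/3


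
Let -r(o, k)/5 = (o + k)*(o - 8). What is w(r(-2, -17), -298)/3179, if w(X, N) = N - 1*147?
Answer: -445/3179 ≈ -0.13998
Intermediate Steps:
r(o, k) = -5*(-8 + o)*(k + o) (r(o, k) = -5*(o + k)*(o - 8) = -5*(k + o)*(-8 + o) = -5*(-8 + o)*(k + o))
w(X, N) = -147 + N (w(X, N) = N - 147 = -147 + N)
w(r(-2, -17), -298)/3179 = (-147 - 298)/3179 = -445*1/3179 = -445/3179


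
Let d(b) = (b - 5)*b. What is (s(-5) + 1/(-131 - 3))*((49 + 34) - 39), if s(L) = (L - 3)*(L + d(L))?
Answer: -1061302/67 ≈ -15840.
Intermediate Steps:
d(b) = b*(-5 + b) (d(b) = (-5 + b)*b = b*(-5 + b))
s(L) = (-3 + L)*(L + L*(-5 + L)) (s(L) = (L - 3)*(L + L*(-5 + L)) = (-3 + L)*(L + L*(-5 + L)))
(s(-5) + 1/(-131 - 3))*((49 + 34) - 39) = (-5*(12 + (-5)² - 7*(-5)) + 1/(-131 - 3))*((49 + 34) - 39) = (-5*(12 + 25 + 35) + 1/(-134))*(83 - 39) = (-5*72 - 1/134)*44 = (-360 - 1/134)*44 = -48241/134*44 = -1061302/67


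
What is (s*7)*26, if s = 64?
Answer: 11648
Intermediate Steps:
(s*7)*26 = (64*7)*26 = 448*26 = 11648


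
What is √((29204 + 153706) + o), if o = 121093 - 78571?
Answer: 6*√6262 ≈ 474.80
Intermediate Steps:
o = 42522
√((29204 + 153706) + o) = √((29204 + 153706) + 42522) = √(182910 + 42522) = √225432 = 6*√6262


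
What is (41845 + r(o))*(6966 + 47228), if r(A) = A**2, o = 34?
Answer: 2330396194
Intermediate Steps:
(41845 + r(o))*(6966 + 47228) = (41845 + 34**2)*(6966 + 47228) = (41845 + 1156)*54194 = 43001*54194 = 2330396194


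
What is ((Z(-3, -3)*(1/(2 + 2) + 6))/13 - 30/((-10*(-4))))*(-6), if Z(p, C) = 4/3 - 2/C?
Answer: -33/26 ≈ -1.2692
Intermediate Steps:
Z(p, C) = 4/3 - 2/C (Z(p, C) = 4*(1/3) - 2/C = 4/3 - 2/C)
((Z(-3, -3)*(1/(2 + 2) + 6))/13 - 30/((-10*(-4))))*(-6) = (((4/3 - 2/(-3))*(1/(2 + 2) + 6))/13 - 30/((-10*(-4))))*(-6) = (((4/3 - 2*(-1/3))*(1/4 + 6))*(1/13) - 30/40)*(-6) = (((4/3 + 2/3)*(1/4 + 6))*(1/13) - 30*1/40)*(-6) = ((2*(25/4))*(1/13) - 3/4)*(-6) = ((25/2)*(1/13) - 3/4)*(-6) = (25/26 - 3/4)*(-6) = (11/52)*(-6) = -33/26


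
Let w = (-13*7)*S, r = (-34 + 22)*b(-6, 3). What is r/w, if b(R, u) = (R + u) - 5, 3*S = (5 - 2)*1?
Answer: -96/91 ≈ -1.0549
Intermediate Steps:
S = 1 (S = ((5 - 2)*1)/3 = (3*1)/3 = (⅓)*3 = 1)
b(R, u) = -5 + R + u
r = 96 (r = (-34 + 22)*(-5 - 6 + 3) = -12*(-8) = 96)
w = -91 (w = -13*7*1 = -91*1 = -91)
r/w = 96/(-91) = 96*(-1/91) = -96/91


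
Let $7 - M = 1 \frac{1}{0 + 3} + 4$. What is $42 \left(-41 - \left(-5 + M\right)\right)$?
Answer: $-1624$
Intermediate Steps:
$M = \frac{8}{3}$ ($M = 7 - \left(1 \frac{1}{0 + 3} + 4\right) = 7 - \left(1 \cdot \frac{1}{3} + 4\right) = 7 - \left(\frac{1}{3} + 4\right) = 7 - \frac{13}{3} = \frac{8}{3} \approx 2.6667$)
$42 \left(-41 - \left(-5 + M\right)\right) = 42 \left(-41 + \left(5 - \frac{8}{3}\right)\right) = 42 \left(-41 + \frac{7}{3}\right) = 42 \left(- \frac{116}{3}\right) = -1624$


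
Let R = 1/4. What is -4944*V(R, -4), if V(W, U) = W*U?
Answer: 4944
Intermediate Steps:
R = 1/4 ≈ 0.25000
V(W, U) = U*W
-4944*V(R, -4) = -(-19776)/4 = -4944*(-1) = 4944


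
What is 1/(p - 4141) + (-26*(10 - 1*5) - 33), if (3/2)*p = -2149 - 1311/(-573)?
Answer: -173477668/1064279 ≈ -163.00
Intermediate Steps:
p = -273348/191 (p = 2*(-2149 - 1311/(-573))/3 = 2*(-2149 - 1311*(-1/573))/3 = 2*(-2149 + 437/191)/3 = (⅔)*(-410022/191) = -273348/191 ≈ -1431.1)
1/(p - 4141) + (-26*(10 - 1*5) - 33) = 1/(-273348/191 - 4141) + (-26*(10 - 1*5) - 33) = 1/(-1064279/191) + (-26*(10 - 5) - 33) = -191/1064279 + (-26*5 - 33) = -191/1064279 + (-130 - 33) = -191/1064279 - 163 = -173477668/1064279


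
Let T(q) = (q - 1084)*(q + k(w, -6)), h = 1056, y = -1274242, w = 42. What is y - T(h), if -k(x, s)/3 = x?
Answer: -1248202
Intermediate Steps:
k(x, s) = -3*x
T(q) = (-1084 + q)*(-126 + q) (T(q) = (q - 1084)*(q - 3*42) = (-1084 + q)*(q - 126) = (-1084 + q)*(-126 + q))
y - T(h) = -1274242 - (136584 + 1056**2 - 1210*1056) = -1274242 - (136584 + 1115136 - 1277760) = -1274242 - 1*(-26040) = -1274242 + 26040 = -1248202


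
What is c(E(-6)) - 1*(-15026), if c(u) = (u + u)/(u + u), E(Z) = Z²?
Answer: 15027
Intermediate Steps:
c(u) = 1 (c(u) = (2*u)/((2*u)) = (2*u)*(1/(2*u)) = 1)
c(E(-6)) - 1*(-15026) = 1 - 1*(-15026) = 1 + 15026 = 15027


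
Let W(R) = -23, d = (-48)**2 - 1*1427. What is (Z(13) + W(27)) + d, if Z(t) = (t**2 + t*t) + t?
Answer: 1205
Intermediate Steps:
Z(t) = t + 2*t**2 (Z(t) = (t**2 + t**2) + t = 2*t**2 + t = t + 2*t**2)
d = 877 (d = 2304 - 1427 = 877)
(Z(13) + W(27)) + d = (13*(1 + 2*13) - 23) + 877 = (13*(1 + 26) - 23) + 877 = (13*27 - 23) + 877 = (351 - 23) + 877 = 328 + 877 = 1205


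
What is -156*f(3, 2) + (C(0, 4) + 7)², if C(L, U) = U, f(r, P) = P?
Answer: -191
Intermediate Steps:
-156*f(3, 2) + (C(0, 4) + 7)² = -156*2 + (4 + 7)² = -312 + 11² = -312 + 121 = -191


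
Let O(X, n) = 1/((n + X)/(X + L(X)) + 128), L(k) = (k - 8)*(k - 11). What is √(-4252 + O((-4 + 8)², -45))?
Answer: 2*I*√447735837/649 ≈ 65.207*I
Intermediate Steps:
L(k) = (-11 + k)*(-8 + k) (L(k) = (-8 + k)*(-11 + k) = (-11 + k)*(-8 + k))
O(X, n) = 1/(128 + (X + n)/(88 + X² - 18*X)) (O(X, n) = 1/((n + X)/(X + (88 + X² - 19*X)) + 128) = 1/((X + n)/(88 + X² - 18*X) + 128) = 1/(128 + (X + n)/(88 + X² - 18*X)))
√(-4252 + O((-4 + 8)², -45)) = √(-4252 + (88 + ((-4 + 8)²)² - 18*(-4 + 8)²)/(11264 - 45 - 2303*(-4 + 8)² + 128*((-4 + 8)²)²)) = √(-4252 + (88 + (4²)² - 18*4²)/(11264 - 45 - 2303*4² + 128*(4²)²)) = √(-4252 + (88 + 16² - 18*16)/(11264 - 45 - 2303*16 + 128*16²)) = √(-4252 + (88 + 256 - 288)/(11264 - 45 - 36848 + 128*256)) = √(-4252 + 56/(11264 - 45 - 36848 + 32768)) = √(-4252 + 56/7139) = √(-30354972/7139) = 2*I*√447735837/649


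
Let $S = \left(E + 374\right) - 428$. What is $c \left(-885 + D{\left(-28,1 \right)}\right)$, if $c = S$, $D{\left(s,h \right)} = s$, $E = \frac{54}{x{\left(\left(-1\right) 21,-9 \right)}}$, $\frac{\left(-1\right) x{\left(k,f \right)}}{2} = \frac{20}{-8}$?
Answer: $\frac{197208}{5} \approx 39442.0$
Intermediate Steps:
$x{\left(k,f \right)} = 5$ ($x{\left(k,f \right)} = - 2 \frac{20}{-8} = - 2 \cdot 20 \left(- \frac{1}{8}\right) = \left(-2\right) \left(- \frac{5}{2}\right) = 5$)
$E = \frac{54}{5} \approx 10.8$
$S = - \frac{216}{5}$ ($S = \left(\frac{54}{5} + 374\right) - 428 = \frac{1924}{5} - 428 = - \frac{216}{5} \approx -43.2$)
$c = - \frac{216}{5} \approx -43.2$
$c \left(-885 + D{\left(-28,1 \right)}\right) = - \frac{216 \left(-885 - 28\right)}{5} = \left(- \frac{216}{5}\right) \left(-913\right) = \frac{197208}{5}$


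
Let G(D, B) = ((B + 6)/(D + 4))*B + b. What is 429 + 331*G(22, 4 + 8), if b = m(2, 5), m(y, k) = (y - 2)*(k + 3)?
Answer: 41325/13 ≈ 3178.8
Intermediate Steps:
m(y, k) = (-2 + y)*(3 + k)
b = 0 (b = -6 - 2*5 + 3*2 + 5*2 = -6 - 10 + 6 + 10 = 0)
G(D, B) = B*(6 + B)/(4 + D) (G(D, B) = ((B + 6)/(D + 4))*B + 0 = ((6 + B)/(4 + D))*B + 0 = B*(6 + B)/(4 + D) + 0 = B*(6 + B)/(4 + D))
429 + 331*G(22, 4 + 8) = 429 + 331*((4 + 8)*(6 + (4 + 8))/(4 + 22)) = 429 + 331*(12*(6 + 12)/26) = 429 + 331*(12*(1/26)*18) = 429 + 331*(108/13) = 429 + 35748/13 = 41325/13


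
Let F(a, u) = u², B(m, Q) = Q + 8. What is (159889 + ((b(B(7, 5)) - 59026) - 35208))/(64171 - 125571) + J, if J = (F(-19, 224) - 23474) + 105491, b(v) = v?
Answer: 2029146133/15350 ≈ 1.3219e+5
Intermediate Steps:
B(m, Q) = 8 + Q
J = 132193 (J = (224² - 23474) + 105491 = (50176 - 23474) + 105491 = 26702 + 105491 = 132193)
(159889 + ((b(B(7, 5)) - 59026) - 35208))/(64171 - 125571) + J = (159889 + (((8 + 5) - 59026) - 35208))/(64171 - 125571) + 132193 = (159889 + ((13 - 59026) - 35208))/(-61400) + 132193 = (159889 + (-59013 - 35208))*(-1/61400) + 132193 = (159889 - 94221)*(-1/61400) + 132193 = 65668*(-1/61400) + 132193 = -16417/15350 + 132193 = 2029146133/15350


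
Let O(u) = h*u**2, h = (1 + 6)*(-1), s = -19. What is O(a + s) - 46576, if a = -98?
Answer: -142399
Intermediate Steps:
h = -7 (h = 7*(-1) = -7)
O(u) = -7*u**2
O(a + s) - 46576 = -7*(-98 - 19)**2 - 46576 = -7*(-117)**2 - 46576 = -7*13689 - 46576 = -95823 - 46576 = -142399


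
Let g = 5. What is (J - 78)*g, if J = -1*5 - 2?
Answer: -425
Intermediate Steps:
J = -7 (J = -5 - 2 = -7)
(J - 78)*g = (-7 - 78)*5 = -85*5 = -425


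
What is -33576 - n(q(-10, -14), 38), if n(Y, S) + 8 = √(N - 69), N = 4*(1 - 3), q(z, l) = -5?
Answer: -33568 - I*√77 ≈ -33568.0 - 8.775*I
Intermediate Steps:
N = -8 (N = 4*(-2) = -8)
n(Y, S) = -8 + I*√77 (n(Y, S) = -8 + √(-8 - 69) = -8 + √(-77) = -8 + I*√77)
-33576 - n(q(-10, -14), 38) = -33576 - (-8 + I*√77) = -33576 + (8 - I*√77) = -33568 - I*√77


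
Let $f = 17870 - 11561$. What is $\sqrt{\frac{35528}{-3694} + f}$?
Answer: $\frac{\sqrt{21489769273}}{1847} \approx 79.369$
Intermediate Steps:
$f = 6309$ ($f = 17870 - 11561 = 6309$)
$\sqrt{\frac{35528}{-3694} + f} = \sqrt{\frac{35528}{-3694} + 6309} = \sqrt{35528 \left(- \frac{1}{3694}\right) + 6309} = \sqrt{- \frac{17764}{1847} + 6309} = \sqrt{\frac{11634959}{1847}} = \frac{\sqrt{21489769273}}{1847}$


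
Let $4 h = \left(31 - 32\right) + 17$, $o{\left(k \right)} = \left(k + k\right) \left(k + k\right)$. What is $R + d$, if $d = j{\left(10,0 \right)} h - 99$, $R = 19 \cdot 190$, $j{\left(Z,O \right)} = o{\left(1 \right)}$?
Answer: $3527$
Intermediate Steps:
$o{\left(k \right)} = 4 k^{2}$ ($o{\left(k \right)} = 2 k 2 k = 4 k^{2}$)
$j{\left(Z,O \right)} = 4$ ($j{\left(Z,O \right)} = 4 \cdot 1^{2} = 4 \cdot 1 = 4$)
$h = 4$ ($h = \frac{\left(31 - 32\right) + 17}{4} = \frac{-1 + 17}{4} = \frac{1}{4} \cdot 16 = 4$)
$R = 3610$
$d = -83$ ($d = 4 \cdot 4 - 99 = 16 - 99 = -83$)
$R + d = 3610 - 83 = 3527$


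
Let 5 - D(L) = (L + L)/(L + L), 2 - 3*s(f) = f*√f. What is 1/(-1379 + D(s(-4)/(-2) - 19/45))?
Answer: -1/1375 ≈ -0.00072727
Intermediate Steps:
s(f) = ⅔ - f^(3/2)/3 (s(f) = ⅔ - f*√f/3 = ⅔ - f^(3/2)/3)
D(L) = 4 (D(L) = 5 - (L + L)/(L + L) = 5 - 2*L/(2*L) = 5 - 2*L*1/(2*L) = 5 - 1*1 = 5 - 1 = 4)
1/(-1379 + D(s(-4)/(-2) - 19/45)) = 1/(-1379 + 4) = 1/(-1375) = -1/1375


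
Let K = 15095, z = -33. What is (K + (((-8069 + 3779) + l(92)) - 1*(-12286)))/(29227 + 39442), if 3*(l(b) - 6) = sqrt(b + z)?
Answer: 23097/68669 + sqrt(59)/206007 ≈ 0.33639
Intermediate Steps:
l(b) = 6 + sqrt(-33 + b)/3 (l(b) = 6 + sqrt(b - 33)/3 = 6 + sqrt(-33 + b)/3)
(K + (((-8069 + 3779) + l(92)) - 1*(-12286)))/(29227 + 39442) = (15095 + (((-8069 + 3779) + (6 + sqrt(-33 + 92)/3)) - 1*(-12286)))/(29227 + 39442) = (15095 + ((-4290 + (6 + sqrt(59)/3)) + 12286))/68669 = (15095 + ((-4284 + sqrt(59)/3) + 12286))*(1/68669) = (15095 + (8002 + sqrt(59)/3))*(1/68669) = (23097 + sqrt(59)/3)*(1/68669) = 23097/68669 + sqrt(59)/206007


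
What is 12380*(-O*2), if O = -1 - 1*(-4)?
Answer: -74280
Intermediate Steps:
O = 3 (O = -1 + 4 = 3)
12380*(-O*2) = 12380*(-1*3*2) = 12380*(-3*2) = 12380*(-6) = -74280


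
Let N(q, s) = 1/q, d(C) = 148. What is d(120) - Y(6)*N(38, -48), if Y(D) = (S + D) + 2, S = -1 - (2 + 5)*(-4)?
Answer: 5589/38 ≈ 147.08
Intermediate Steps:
S = 27 (S = -1 - 7*(-4) = -1 - 1*(-28) = -1 + 28 = 27)
Y(D) = 29 + D (Y(D) = (27 + D) + 2 = 29 + D)
d(120) - Y(6)*N(38, -48) = 148 - (29 + 6)/38 = 148 - 35/38 = 5589/38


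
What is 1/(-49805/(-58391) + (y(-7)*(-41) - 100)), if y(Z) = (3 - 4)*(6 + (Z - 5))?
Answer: -58391/20153481 ≈ -0.0028973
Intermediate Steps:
y(Z) = -1 - Z (y(Z) = -(6 + (-5 + Z)) = -(1 + Z) = -1 - Z)
1/(-49805/(-58391) + (y(-7)*(-41) - 100)) = 1/(-49805/(-58391) + ((-1 - 1*(-7))*(-41) - 100)) = 1/(-49805*(-1/58391) + ((-1 + 7)*(-41) - 100)) = 1/(49805/58391 + (6*(-41) - 100)) = 1/(49805/58391 + (-246 - 100)) = 1/(49805/58391 - 346) = 1/(-20153481/58391) = -58391/20153481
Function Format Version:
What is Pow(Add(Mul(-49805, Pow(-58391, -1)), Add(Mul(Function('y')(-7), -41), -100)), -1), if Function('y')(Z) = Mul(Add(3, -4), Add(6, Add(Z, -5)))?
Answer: Rational(-58391, 20153481) ≈ -0.0028973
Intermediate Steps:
Function('y')(Z) = Add(-1, Mul(-1, Z)) (Function('y')(Z) = Mul(-1, Add(6, Add(-5, Z))) = Mul(-1, Add(1, Z)) = Add(-1, Mul(-1, Z)))
Pow(Add(Mul(-49805, Pow(-58391, -1)), Add(Mul(Function('y')(-7), -41), -100)), -1) = Pow(Add(Mul(-49805, Pow(-58391, -1)), Add(Mul(Add(-1, Mul(-1, -7)), -41), -100)), -1) = Pow(Add(Mul(-49805, Rational(-1, 58391)), Add(Mul(Add(-1, 7), -41), -100)), -1) = Pow(Add(Rational(49805, 58391), Add(Mul(6, -41), -100)), -1) = Pow(Add(Rational(49805, 58391), Add(-246, -100)), -1) = Pow(Add(Rational(49805, 58391), -346), -1) = Pow(Rational(-20153481, 58391), -1) = Rational(-58391, 20153481)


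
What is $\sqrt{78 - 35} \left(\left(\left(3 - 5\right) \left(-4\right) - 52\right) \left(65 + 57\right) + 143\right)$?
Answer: $- 5225 \sqrt{43} \approx -34263.0$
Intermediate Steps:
$\sqrt{78 - 35} \left(\left(\left(3 - 5\right) \left(-4\right) - 52\right) \left(65 + 57\right) + 143\right) = \sqrt{43} \left(\left(\left(-2\right) \left(-4\right) - 52\right) 122 + 143\right) = \sqrt{43} \left(\left(8 - 52\right) 122 + 143\right) = \sqrt{43} \left(\left(-44\right) 122 + 143\right) = \sqrt{43} \left(-5368 + 143\right) = \sqrt{43} \left(-5225\right) = - 5225 \sqrt{43}$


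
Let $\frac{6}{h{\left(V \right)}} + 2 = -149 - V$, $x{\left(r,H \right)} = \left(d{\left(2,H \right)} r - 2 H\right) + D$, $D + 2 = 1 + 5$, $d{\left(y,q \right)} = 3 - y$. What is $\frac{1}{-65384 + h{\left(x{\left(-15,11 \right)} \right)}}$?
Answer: $- \frac{59}{3857659} \approx -1.5294 \cdot 10^{-5}$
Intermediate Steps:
$D = 4$ ($D = -2 + \left(1 + 5\right) = -2 + 6 = 4$)
$x{\left(r,H \right)} = 4 + r - 2 H$ ($x{\left(r,H \right)} = \left(\left(3 - 2\right) r - 2 H\right) + 4 = \left(1 r - 2 H\right) + 4 = \left(r - 2 H\right) + 4 = 4 + r - 2 H$)
$h{\left(V \right)} = \frac{6}{-151 - V}$ ($h{\left(V \right)} = \frac{6}{-2 - \left(149 + V\right)} = \frac{6}{-151 - V}$)
$\frac{1}{-65384 + h{\left(x{\left(-15,11 \right)} \right)}} = \frac{1}{-65384 - \frac{6}{151 - 33}} = \frac{1}{-65384 - \frac{6}{118}} = \frac{1}{-65384 - \frac{3}{59}} = \frac{1}{- \frac{3857659}{59}} = - \frac{59}{3857659}$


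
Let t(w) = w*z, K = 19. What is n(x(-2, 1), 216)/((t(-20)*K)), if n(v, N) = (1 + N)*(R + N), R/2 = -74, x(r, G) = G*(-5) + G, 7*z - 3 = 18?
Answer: -3689/285 ≈ -12.944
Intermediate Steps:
z = 3 (z = 3/7 + (1/7)*18 = 3/7 + 18/7 = 3)
x(r, G) = -4*G (x(r, G) = -5*G + G = -4*G)
R = -148 (R = 2*(-74) = -148)
t(w) = 3*w (t(w) = w*3 = 3*w)
n(v, N) = (1 + N)*(-148 + N)
n(x(-2, 1), 216)/((t(-20)*K)) = (-148 + 216**2 - 147*216)/(((3*(-20))*19)) = (-148 + 46656 - 31752)/((-60*19)) = 14756/(-1140) = 14756*(-1/1140) = -3689/285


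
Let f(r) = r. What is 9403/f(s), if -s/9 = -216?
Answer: 9403/1944 ≈ 4.8369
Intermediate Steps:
s = 1944 (s = -9*(-216) = 1944)
9403/f(s) = 9403/1944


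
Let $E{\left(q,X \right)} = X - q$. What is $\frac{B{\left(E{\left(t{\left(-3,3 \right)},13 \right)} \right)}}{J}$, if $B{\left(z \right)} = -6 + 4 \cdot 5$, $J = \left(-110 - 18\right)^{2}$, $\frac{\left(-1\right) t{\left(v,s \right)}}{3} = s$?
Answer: $\frac{7}{8192} \approx 0.00085449$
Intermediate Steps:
$t{\left(v,s \right)} = - 3 s$
$J = 16384$ ($J = \left(-128\right)^{2} = 16384$)
$B{\left(z \right)} = 14$ ($B{\left(z \right)} = -6 + 20 = 14$)
$\frac{B{\left(E{\left(t{\left(-3,3 \right)},13 \right)} \right)}}{J} = \frac{14}{16384} = 14 \cdot \frac{1}{16384} = \frac{7}{8192}$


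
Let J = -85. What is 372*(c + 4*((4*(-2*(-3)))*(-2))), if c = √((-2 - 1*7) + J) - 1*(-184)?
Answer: -2976 + 372*I*√94 ≈ -2976.0 + 3606.7*I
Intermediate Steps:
c = 184 + I*√94 (c = √((-2 - 1*7) - 85) - 1*(-184) = √((-2 - 7) - 85) + 184 = √(-9 - 85) + 184 = √(-94) + 184 = I*√94 + 184 = 184 + I*√94 ≈ 184.0 + 9.6954*I)
372*(c + 4*((4*(-2*(-3)))*(-2))) = 372*((184 + I*√94) + 4*((4*(-2*(-3)))*(-2))) = 372*((184 + I*√94) + 4*((4*6)*(-2))) = 372*((184 + I*√94) + 4*(24*(-2))) = 372*((184 + I*√94) + 4*(-48)) = 372*((184 + I*√94) - 192) = 372*(-8 + I*√94) = -2976 + 372*I*√94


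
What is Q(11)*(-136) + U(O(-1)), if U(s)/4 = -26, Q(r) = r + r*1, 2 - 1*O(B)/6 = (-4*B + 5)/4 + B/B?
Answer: -3096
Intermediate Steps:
O(B) = -3/2 + 6*B (O(B) = 12 - 6*((-4*B + 5)/4 + B/B) = 12 - 6*((5 - 4*B)*(1/4) + 1) = 12 - 6*((5/4 - B) + 1) = 12 - 6*(9/4 - B) = 12 + (-27/2 + 6*B) = -3/2 + 6*B)
Q(r) = 2*r (Q(r) = r + r = 2*r)
U(s) = -104 (U(s) = 4*(-26) = -104)
Q(11)*(-136) + U(O(-1)) = (2*11)*(-136) - 104 = 22*(-136) - 104 = -2992 - 104 = -3096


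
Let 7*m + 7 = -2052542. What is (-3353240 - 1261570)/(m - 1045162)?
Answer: 32303670/9368683 ≈ 3.4480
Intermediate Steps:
m = -2052549/7 (m = -1 + (⅐)*(-2052542) = -1 - 2052542/7 = -2052549/7 ≈ -2.9322e+5)
(-3353240 - 1261570)/(m - 1045162) = (-3353240 - 1261570)/(-2052549/7 - 1045162) = -4614810/(-9368683/7) = -4614810*(-7/9368683) = 32303670/9368683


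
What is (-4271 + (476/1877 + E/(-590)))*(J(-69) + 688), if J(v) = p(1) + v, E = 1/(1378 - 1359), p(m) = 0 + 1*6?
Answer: -11232687873375/4208234 ≈ -2.6692e+6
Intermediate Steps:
p(m) = 6 (p(m) = 0 + 6 = 6)
E = 1/19 ≈ 0.052632
J(v) = 6 + v
(-4271 + (476/1877 + E/(-590)))*(J(-69) + 688) = (-4271 + (476/1877 + (1/19)/(-590)))*((6 - 69) + 688) = (-4271 + (476*(1/1877) + (1/19)*(-1/590)))*(-63 + 688) = (-4271 + (476/1877 - 1/11210))*625 = (-4271 + 5334083/21041170)*625 = -89861502987/21041170*625 = -11232687873375/4208234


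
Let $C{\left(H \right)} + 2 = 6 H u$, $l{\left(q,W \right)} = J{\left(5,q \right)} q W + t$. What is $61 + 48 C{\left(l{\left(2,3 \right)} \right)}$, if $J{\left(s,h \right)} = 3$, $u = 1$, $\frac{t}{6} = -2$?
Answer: $1693$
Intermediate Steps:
$t = -12$ ($t = 6 \left(-2\right) = -12$)
$l{\left(q,W \right)} = -12 + 3 W q$ ($l{\left(q,W \right)} = 3 q W - 12 = 3 W q - 12 = -12 + 3 W q$)
$C{\left(H \right)} = -2 + 6 H$ ($C{\left(H \right)} = -2 + 6 H 1 = -2 + 6 H$)
$61 + 48 C{\left(l{\left(2,3 \right)} \right)} = 61 + 48 \left(-2 + 6 \left(-12 + 3 \cdot 3 \cdot 2\right)\right) = 61 + 48 \left(-2 + 6 \left(-12 + 18\right)\right) = 61 + 48 \left(-2 + 6 \cdot 6\right) = 61 + 48 \left(-2 + 36\right) = 61 + 48 \cdot 34 = 61 + 1632 = 1693$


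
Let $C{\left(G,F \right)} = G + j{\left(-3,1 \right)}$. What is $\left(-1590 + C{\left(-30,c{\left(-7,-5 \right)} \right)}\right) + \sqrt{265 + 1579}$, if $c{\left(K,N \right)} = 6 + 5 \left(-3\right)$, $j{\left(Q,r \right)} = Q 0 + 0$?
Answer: $-1620 + 2 \sqrt{461} \approx -1577.1$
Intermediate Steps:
$j{\left(Q,r \right)} = 0$ ($j{\left(Q,r \right)} = 0 + 0 = 0$)
$c{\left(K,N \right)} = -9$ ($c{\left(K,N \right)} = 6 - 15 = -9$)
$C{\left(G,F \right)} = G$ ($C{\left(G,F \right)} = G + 0 = G$)
$\left(-1590 + C{\left(-30,c{\left(-7,-5 \right)} \right)}\right) + \sqrt{265 + 1579} = \left(-1590 - 30\right) + \sqrt{265 + 1579} = -1620 + \sqrt{1844} = -1620 + 2 \sqrt{461}$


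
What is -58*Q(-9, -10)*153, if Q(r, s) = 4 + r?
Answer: 44370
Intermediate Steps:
-58*Q(-9, -10)*153 = -58*(4 - 9)*153 = -58*(-5)*153 = 290*153 = 44370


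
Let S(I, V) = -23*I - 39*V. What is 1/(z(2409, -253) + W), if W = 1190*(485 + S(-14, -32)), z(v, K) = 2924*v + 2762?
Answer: 1/9492128 ≈ 1.0535e-7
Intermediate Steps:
z(v, K) = 2762 + 2924*v
S(I, V) = -39*V - 23*I
W = 2445450 (W = 1190*(485 + (-39*(-32) - 23*(-14))) = 1190*(485 + (1248 + 322)) = 1190*(485 + 1570) = 1190*2055 = 2445450)
1/(z(2409, -253) + W) = 1/((2762 + 2924*2409) + 2445450) = 1/((2762 + 7043916) + 2445450) = 1/(7046678 + 2445450) = 1/9492128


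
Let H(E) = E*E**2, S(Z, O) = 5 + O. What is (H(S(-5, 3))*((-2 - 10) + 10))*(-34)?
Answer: 34816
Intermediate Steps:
H(E) = E**3
(H(S(-5, 3))*((-2 - 10) + 10))*(-34) = ((5 + 3)**3*((-2 - 10) + 10))*(-34) = (8**3*(-12 + 10))*(-34) = (512*(-2))*(-34) = -1024*(-34) = 34816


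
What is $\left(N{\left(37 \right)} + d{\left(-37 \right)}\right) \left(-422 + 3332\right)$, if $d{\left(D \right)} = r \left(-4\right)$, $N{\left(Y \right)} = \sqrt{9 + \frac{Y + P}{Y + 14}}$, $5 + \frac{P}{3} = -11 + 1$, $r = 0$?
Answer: $\frac{970 \sqrt{23001}}{17} \approx 8653.6$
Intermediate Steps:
$P = -45$ ($P = -15 + 3 \left(-11 + 1\right) = -15 + 3 \left(-10\right) = -15 - 30 = -45$)
$N{\left(Y \right)} = \sqrt{9 + \frac{-45 + Y}{14 + Y}}$ ($N{\left(Y \right)} = \sqrt{9 + \frac{Y - 45}{Y + 14}} = \sqrt{9 + \frac{-45 + Y}{14 + Y}}$)
$d{\left(D \right)} = 0$ ($d{\left(D \right)} = 0 \left(-4\right) = 0$)
$\left(N{\left(37 \right)} + d{\left(-37 \right)}\right) \left(-422 + 3332\right) = \left(\sqrt{\frac{81 + 10 \cdot 37}{14 + 37}} + 0\right) \left(-422 + 3332\right) = \left(\sqrt{\frac{81 + 370}{51}} + 0\right) 2910 = \left(\sqrt{\frac{1}{51} \cdot 451} + 0\right) 2910 = \left(\sqrt{\frac{451}{51}} + 0\right) 2910 = \left(\frac{\sqrt{23001}}{51} + 0\right) 2910 = \frac{\sqrt{23001}}{51} \cdot 2910 = \frac{970 \sqrt{23001}}{17}$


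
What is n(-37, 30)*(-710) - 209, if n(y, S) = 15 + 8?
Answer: -16539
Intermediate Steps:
n(y, S) = 23
n(-37, 30)*(-710) - 209 = 23*(-710) - 209 = -16330 - 209 = -16539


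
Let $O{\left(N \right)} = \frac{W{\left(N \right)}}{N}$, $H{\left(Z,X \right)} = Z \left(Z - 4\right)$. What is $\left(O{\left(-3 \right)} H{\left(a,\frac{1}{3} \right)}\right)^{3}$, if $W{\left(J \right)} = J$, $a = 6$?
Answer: $1728$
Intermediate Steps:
$H{\left(Z,X \right)} = Z \left(-4 + Z\right)$
$O{\left(N \right)} = 1$ ($O{\left(N \right)} = \frac{N}{N} = 1$)
$\left(O{\left(-3 \right)} H{\left(a,\frac{1}{3} \right)}\right)^{3} = \left(1 \cdot 6 \left(-4 + 6\right)\right)^{3} = \left(1 \cdot 6 \cdot 2\right)^{3} = \left(1 \cdot 12\right)^{3} = 12^{3} = 1728$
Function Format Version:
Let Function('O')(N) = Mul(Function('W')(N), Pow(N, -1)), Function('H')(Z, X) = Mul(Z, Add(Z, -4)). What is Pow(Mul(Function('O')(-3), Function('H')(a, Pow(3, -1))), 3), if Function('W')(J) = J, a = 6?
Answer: 1728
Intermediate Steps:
Function('H')(Z, X) = Mul(Z, Add(-4, Z))
Function('O')(N) = 1 (Function('O')(N) = Mul(N, Pow(N, -1)) = 1)
Pow(Mul(Function('O')(-3), Function('H')(a, Pow(3, -1))), 3) = Pow(Mul(1, Mul(6, Add(-4, 6))), 3) = Pow(Mul(1, Mul(6, 2)), 3) = Pow(Mul(1, 12), 3) = Pow(12, 3) = 1728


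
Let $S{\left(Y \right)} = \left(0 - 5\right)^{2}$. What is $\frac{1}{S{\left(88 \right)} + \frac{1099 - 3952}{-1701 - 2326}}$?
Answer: $\frac{4027}{103528} \approx 0.038898$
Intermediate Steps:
$S{\left(Y \right)} = 25$ ($S{\left(Y \right)} = \left(-5\right)^{2} = 25$)
$\frac{1}{S{\left(88 \right)} + \frac{1099 - 3952}{-1701 - 2326}} = \frac{1}{25 + \frac{1099 - 3952}{-1701 - 2326}} = \frac{1}{25 - \frac{2853}{-4027}} = \frac{1}{25 - - \frac{2853}{4027}} = \frac{1}{25 + \frac{2853}{4027}} = \frac{1}{\frac{103528}{4027}} = \frac{4027}{103528}$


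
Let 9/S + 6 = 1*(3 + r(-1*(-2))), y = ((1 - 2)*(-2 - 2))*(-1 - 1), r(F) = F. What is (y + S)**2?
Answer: 289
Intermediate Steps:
y = -8 (y = -1*(-4)*(-2) = 4*(-2) = -8)
S = -9 (S = 9/(-6 + 1*(3 - 1*(-2))) = 9/(-6 + 1*(3 + 2)) = 9/(-6 + 1*5) = 9/(-6 + 5) = 9/(-1) = 9*(-1) = -9)
(y + S)**2 = (-8 - 9)**2 = (-17)**2 = 289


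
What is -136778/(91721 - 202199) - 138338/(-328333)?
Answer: 30096018319/18136786587 ≈ 1.6594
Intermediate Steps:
-136778/(91721 - 202199) - 138338/(-328333) = -136778/(-110478) - 138338*(-1/328333) = -136778*(-1/110478) + 138338/328333 = 68389/55239 + 138338/328333 = 30096018319/18136786587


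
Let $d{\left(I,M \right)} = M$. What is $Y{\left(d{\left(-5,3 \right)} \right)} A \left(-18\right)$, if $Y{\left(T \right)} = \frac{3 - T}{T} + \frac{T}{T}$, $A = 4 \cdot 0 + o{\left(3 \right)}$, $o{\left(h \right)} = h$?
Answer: $-54$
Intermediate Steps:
$A = 3$ ($A = 4 \cdot 0 + 3 = 0 + 3 = 3$)
$Y{\left(T \right)} = 1 + \frac{3 - T}{T}$ ($Y{\left(T \right)} = \frac{3 - T}{T} + 1 = 1 + \frac{3 - T}{T}$)
$Y{\left(d{\left(-5,3 \right)} \right)} A \left(-18\right) = \frac{3}{3} \cdot 3 \left(-18\right) = 3 \cdot \frac{1}{3} \cdot 3 \left(-18\right) = 1 \cdot 3 \left(-18\right) = 3 \left(-18\right) = -54$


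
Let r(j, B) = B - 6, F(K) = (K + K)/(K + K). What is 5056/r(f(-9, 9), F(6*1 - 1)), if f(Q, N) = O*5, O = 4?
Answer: -5056/5 ≈ -1011.2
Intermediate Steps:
F(K) = 1 (F(K) = (2*K)/((2*K)) = (2*K)*(1/(2*K)) = 1)
f(Q, N) = 20 (f(Q, N) = 4*5 = 20)
r(j, B) = -6 + B
5056/r(f(-9, 9), F(6*1 - 1)) = 5056/(-6 + 1) = 5056/(-5) = 5056*(-⅕) = -5056/5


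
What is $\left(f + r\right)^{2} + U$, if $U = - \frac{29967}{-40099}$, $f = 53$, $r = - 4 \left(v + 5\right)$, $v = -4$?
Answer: $\frac{96307666}{40099} \approx 2401.7$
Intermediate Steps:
$r = -4$ ($r = - 4 \left(-4 + 5\right) = \left(-4\right) 1 = -4$)
$U = \frac{29967}{40099}$ ($U = \left(-29967\right) \left(- \frac{1}{40099}\right) = \frac{29967}{40099} \approx 0.74732$)
$\left(f + r\right)^{2} + U = \left(53 - 4\right)^{2} + \frac{29967}{40099} = 49^{2} + \frac{29967}{40099} = 2401 + \frac{29967}{40099} = \frac{96307666}{40099}$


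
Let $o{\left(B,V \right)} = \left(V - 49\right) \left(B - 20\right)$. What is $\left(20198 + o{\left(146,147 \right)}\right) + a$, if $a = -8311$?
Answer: $24235$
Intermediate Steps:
$o{\left(B,V \right)} = \left(-49 + V\right) \left(-20 + B\right)$
$\left(20198 + o{\left(146,147 \right)}\right) + a = \left(20198 + \left(980 - 7154 - 2940 + 146 \cdot 147\right)\right) - 8311 = \left(20198 + \left(980 - 7154 - 2940 + 21462\right)\right) - 8311 = \left(20198 + 12348\right) - 8311 = 32546 - 8311 = 24235$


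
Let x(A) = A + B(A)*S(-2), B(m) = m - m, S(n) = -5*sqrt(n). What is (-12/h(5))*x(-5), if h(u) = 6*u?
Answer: 2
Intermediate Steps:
B(m) = 0
x(A) = A (x(A) = A + 0*(-5*I*sqrt(2)) = A + 0 = A)
(-12/h(5))*x(-5) = (-12/(6*5))*(-5) = (-12/30)*(-5) = ((1/30)*(-12))*(-5) = -2/5*(-5) = 2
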